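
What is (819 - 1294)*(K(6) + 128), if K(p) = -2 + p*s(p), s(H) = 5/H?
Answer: -62225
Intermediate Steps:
K(p) = 3 (K(p) = -2 + p*(5/p) = -2 + 5 = 3)
(819 - 1294)*(K(6) + 128) = (819 - 1294)*(3 + 128) = -475*131 = -62225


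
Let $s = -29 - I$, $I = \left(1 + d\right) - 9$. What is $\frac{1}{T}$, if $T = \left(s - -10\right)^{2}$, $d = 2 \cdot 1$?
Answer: $\frac{1}{169} \approx 0.0059172$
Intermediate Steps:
$d = 2$
$I = -6$ ($I = \left(1 + 2\right) - 9 = 3 - 9 = -6$)
$s = -23$ ($s = -29 - -6 = -29 + 6 = -23$)
$T = 169$ ($T = \left(-23 - -10\right)^{2} = \left(-23 + \left(-52 + 62\right)\right)^{2} = \left(-23 + 10\right)^{2} = \left(-13\right)^{2} = 169$)
$\frac{1}{T} = \frac{1}{169}$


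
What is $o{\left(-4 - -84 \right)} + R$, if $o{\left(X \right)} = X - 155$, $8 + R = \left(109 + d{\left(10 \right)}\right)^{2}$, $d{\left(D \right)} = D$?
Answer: $14078$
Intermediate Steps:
$R = 14153$ ($R = -8 + \left(109 + 10\right)^{2} = -8 + 119^{2} = -8 + 14161 = 14153$)
$o{\left(X \right)} = -155 + X$ ($o{\left(X \right)} = X - 155 = -155 + X$)
$o{\left(-4 - -84 \right)} + R = \left(-155 - -80\right) + 14153 = \left(-155 + \left(-4 + 84\right)\right) + 14153 = \left(-155 + 80\right) + 14153 = -75 + 14153 = 14078$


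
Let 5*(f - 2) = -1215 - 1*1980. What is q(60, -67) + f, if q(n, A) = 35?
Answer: -602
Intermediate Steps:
f = -637 (f = 2 + (-1215 - 1*1980)/5 = 2 + (-1215 - 1980)/5 = 2 + (⅕)*(-3195) = 2 - 639 = -637)
q(60, -67) + f = 35 - 637 = -602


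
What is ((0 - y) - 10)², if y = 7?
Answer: 289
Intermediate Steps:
((0 - y) - 10)² = ((0 - 1*7) - 10)² = ((0 - 7) - 10)² = (-7 - 10)² = (-17)² = 289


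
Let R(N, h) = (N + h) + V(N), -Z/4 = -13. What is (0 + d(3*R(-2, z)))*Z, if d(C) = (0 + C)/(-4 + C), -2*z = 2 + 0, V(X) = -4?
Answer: 1092/25 ≈ 43.680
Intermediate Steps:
Z = 52 (Z = -4*(-13) = 52)
z = -1 (z = -(2 + 0)/2 = -½*2 = -1)
R(N, h) = -4 + N + h (R(N, h) = (N + h) - 4 = -4 + N + h)
d(C) = C/(-4 + C)
(0 + d(3*R(-2, z)))*Z = (0 + (3*(-4 - 2 - 1))/(-4 + 3*(-4 - 2 - 1)))*52 = (0 + (3*(-7))/(-4 + 3*(-7)))*52 = (0 - 21/(-4 - 21))*52 = (0 - 21/(-25))*52 = (0 - 21*(-1/25))*52 = (0 + 21/25)*52 = (21/25)*52 = 1092/25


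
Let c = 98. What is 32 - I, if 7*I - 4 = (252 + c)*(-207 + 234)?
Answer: -9230/7 ≈ -1318.6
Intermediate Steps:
I = 9454/7 (I = 4/7 + ((252 + 98)*(-207 + 234))/7 = 4/7 + (350*27)/7 = 4/7 + (1/7)*9450 = 4/7 + 1350 = 9454/7 ≈ 1350.6)
32 - I = 32 - 1*9454/7 = 32 - 9454/7 = -9230/7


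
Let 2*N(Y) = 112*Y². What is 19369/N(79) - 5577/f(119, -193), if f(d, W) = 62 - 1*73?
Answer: 25316263/49928 ≈ 507.06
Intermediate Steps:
f(d, W) = -11 (f(d, W) = 62 - 73 = -11)
N(Y) = 56*Y² (N(Y) = (112*Y²)/2 = 56*Y²)
19369/N(79) - 5577/f(119, -193) = 19369/((56*79²)) - 5577/(-11) = 19369/((56*6241)) - 5577*(-1/11) = 19369/349496 + 507 = 19369*(1/349496) + 507 = 2767/49928 + 507 = 25316263/49928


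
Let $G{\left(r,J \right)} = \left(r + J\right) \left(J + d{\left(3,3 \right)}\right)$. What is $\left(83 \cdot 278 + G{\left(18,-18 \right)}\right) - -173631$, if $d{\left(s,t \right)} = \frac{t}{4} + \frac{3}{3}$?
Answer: $196705$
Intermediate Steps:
$d{\left(s,t \right)} = 1 + \frac{t}{4}$ ($d{\left(s,t \right)} = t \frac{1}{4} + 3 \cdot \frac{1}{3} = \frac{t}{4} + 1 = 1 + \frac{t}{4}$)
$G{\left(r,J \right)} = \left(\frac{7}{4} + J\right) \left(J + r\right)$ ($G{\left(r,J \right)} = \left(r + J\right) \left(J + \left(1 + \frac{1}{4} \cdot 3\right)\right) = \left(J + r\right) \left(J + \left(1 + \frac{3}{4}\right)\right) = \left(J + r\right) \left(J + \frac{7}{4}\right) = \left(J + r\right) \left(\frac{7}{4} + J\right) = \left(\frac{7}{4} + J\right) \left(J + r\right)$)
$\left(83 \cdot 278 + G{\left(18,-18 \right)}\right) - -173631 = \left(83 \cdot 278 + \left(\left(-18\right)^{2} + \frac{7}{4} \left(-18\right) + \frac{7}{4} \cdot 18 - 324\right)\right) - -173631 = \left(23074 + \left(324 - \frac{63}{2} + \frac{63}{2} - 324\right)\right) + 173631 = \left(23074 + 0\right) + 173631 = 23074 + 173631 = 196705$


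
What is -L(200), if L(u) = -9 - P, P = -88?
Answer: -79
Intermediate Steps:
L(u) = 79 (L(u) = -9 - 1*(-88) = -9 + 88 = 79)
-L(200) = -1*79 = -79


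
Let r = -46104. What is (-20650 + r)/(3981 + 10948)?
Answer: -66754/14929 ≈ -4.4714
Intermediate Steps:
(-20650 + r)/(3981 + 10948) = (-20650 - 46104)/(3981 + 10948) = -66754/14929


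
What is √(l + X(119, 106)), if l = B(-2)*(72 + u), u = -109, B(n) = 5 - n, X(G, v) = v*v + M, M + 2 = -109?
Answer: √10866 ≈ 104.24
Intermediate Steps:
M = -111 (M = -2 - 109 = -111)
X(G, v) = -111 + v² (X(G, v) = v*v - 111 = v² - 111 = -111 + v²)
l = -259 (l = (5 - 1*(-2))*(72 - 109) = (5 + 2)*(-37) = 7*(-37) = -259)
√(l + X(119, 106)) = √(-259 + (-111 + 106²)) = √(-259 + (-111 + 11236)) = √(-259 + 11125) = √10866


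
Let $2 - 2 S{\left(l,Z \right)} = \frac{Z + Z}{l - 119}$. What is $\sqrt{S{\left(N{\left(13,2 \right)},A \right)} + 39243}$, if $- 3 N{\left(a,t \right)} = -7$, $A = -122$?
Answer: $\frac{\sqrt{48072619}}{35} \approx 198.1$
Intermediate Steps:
$N{\left(a,t \right)} = \frac{7}{3}$ ($N{\left(a,t \right)} = \left(- \frac{1}{3}\right) \left(-7\right) = \frac{7}{3}$)
$S{\left(l,Z \right)} = 1 - \frac{Z}{-119 + l}$ ($S{\left(l,Z \right)} = 1 - \frac{\left(Z + Z\right) \frac{1}{l - 119}}{2} = 1 - \frac{2 Z \frac{1}{-119 + l}}{2} = 1 - \frac{Z}{-119 + l}$)
$\sqrt{S{\left(N{\left(13,2 \right)},A \right)} + 39243} = \sqrt{\frac{-119 + \frac{7}{3} - -122}{-119 + \frac{7}{3}} + 39243} = \sqrt{\frac{-119 + \frac{7}{3} + 122}{- \frac{350}{3}} + 39243} = \sqrt{\left(- \frac{3}{350}\right) \frac{16}{3} + 39243} = \sqrt{- \frac{8}{175} + 39243} = \sqrt{\frac{6867517}{175}} = \frac{\sqrt{48072619}}{35}$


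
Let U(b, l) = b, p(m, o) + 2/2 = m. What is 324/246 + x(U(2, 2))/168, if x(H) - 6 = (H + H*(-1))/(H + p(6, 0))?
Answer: 1553/1148 ≈ 1.3528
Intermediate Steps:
p(m, o) = -1 + m
x(H) = 6 (x(H) = 6 + (H + H*(-1))/(H + (-1 + 6)) = 6 + (H - H)/(H + 5) = 6 + 0/(5 + H) = 6 + 0 = 6)
324/246 + x(U(2, 2))/168 = 324/246 + 6/168 = 324*(1/246) + 6*(1/168) = 54/41 + 1/28 = 1553/1148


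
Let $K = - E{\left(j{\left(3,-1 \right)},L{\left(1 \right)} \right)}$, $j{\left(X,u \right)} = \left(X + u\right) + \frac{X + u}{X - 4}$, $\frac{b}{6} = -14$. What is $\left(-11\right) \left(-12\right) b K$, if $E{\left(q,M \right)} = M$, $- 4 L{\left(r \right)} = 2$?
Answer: $-5544$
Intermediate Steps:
$b = -84$ ($b = 6 \left(-14\right) = -84$)
$L{\left(r \right)} = - \frac{1}{2}$ ($L{\left(r \right)} = \left(- \frac{1}{4}\right) 2 = - \frac{1}{2}$)
$j{\left(X,u \right)} = X + u + \frac{X + u}{-4 + X}$ ($j{\left(X,u \right)} = \left(X + u\right) + \frac{X + u}{-4 + X} = X + u + \frac{X + u}{-4 + X}$)
$K = \frac{1}{2}$ ($K = \left(-1\right) \left(- \frac{1}{2}\right) = \frac{1}{2} \approx 0.5$)
$\left(-11\right) \left(-12\right) b K = \left(-11\right) \left(-12\right) \left(-84\right) \frac{1}{2} = 132 \left(-84\right) \frac{1}{2} = \left(-11088\right) \frac{1}{2} = -5544$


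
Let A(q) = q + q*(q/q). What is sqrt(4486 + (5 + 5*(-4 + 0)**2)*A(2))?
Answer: sqrt(4826) ≈ 69.469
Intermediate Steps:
A(q) = 2*q (A(q) = q + q*1 = q + q = 2*q)
sqrt(4486 + (5 + 5*(-4 + 0)**2)*A(2)) = sqrt(4486 + (5 + 5*(-4 + 0)**2)*(2*2)) = sqrt(4486 + (5 + 5*(-4)**2)*4) = sqrt(4486 + (5 + 5*16)*4) = sqrt(4486 + (5 + 80)*4) = sqrt(4486 + 85*4) = sqrt(4486 + 340) = sqrt(4826)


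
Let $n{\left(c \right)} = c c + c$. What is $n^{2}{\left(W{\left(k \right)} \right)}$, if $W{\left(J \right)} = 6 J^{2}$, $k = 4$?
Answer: $86713344$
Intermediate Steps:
$n{\left(c \right)} = c + c^{2}$ ($n{\left(c \right)} = c^{2} + c = c + c^{2}$)
$n^{2}{\left(W{\left(k \right)} \right)} = \left(6 \cdot 4^{2} \left(1 + 6 \cdot 4^{2}\right)\right)^{2} = \left(6 \cdot 16 \left(1 + 6 \cdot 16\right)\right)^{2} = \left(96 \left(1 + 96\right)\right)^{2} = \left(96 \cdot 97\right)^{2} = 9312^{2} = 86713344$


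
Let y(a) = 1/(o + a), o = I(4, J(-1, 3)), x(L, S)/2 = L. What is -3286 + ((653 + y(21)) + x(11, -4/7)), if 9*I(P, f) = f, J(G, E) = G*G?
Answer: -496081/190 ≈ -2611.0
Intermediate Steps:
J(G, E) = G²
I(P, f) = f/9
x(L, S) = 2*L
o = ⅑ (o = (⅑)*(-1)² = (⅑)*1 = ⅑ ≈ 0.11111)
y(a) = 1/(⅑ + a)
-3286 + ((653 + y(21)) + x(11, -4/7)) = -3286 + ((653 + 9/(1 + 9*21)) + 2*11) = -3286 + ((653 + 9/(1 + 189)) + 22) = -3286 + ((653 + 9/190) + 22) = -3286 + (124079/190 + 22) = -3286 + 128259/190 = -496081/190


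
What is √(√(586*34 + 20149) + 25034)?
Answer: √(25034 + √40073) ≈ 158.85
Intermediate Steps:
√(√(586*34 + 20149) + 25034) = √(√(19924 + 20149) + 25034) = √(√40073 + 25034) = √(25034 + √40073)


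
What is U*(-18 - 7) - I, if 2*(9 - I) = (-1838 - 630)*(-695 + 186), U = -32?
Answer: 628897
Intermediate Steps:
I = -628097 (I = 9 - (-1838 - 630)*(-695 + 186)/2 = 9 - (-1234)*(-509) = 9 - ½*1256212 = 9 - 628106 = -628097)
U*(-18 - 7) - I = -32*(-18 - 7) - 1*(-628097) = -32*(-25) + 628097 = 800 + 628097 = 628897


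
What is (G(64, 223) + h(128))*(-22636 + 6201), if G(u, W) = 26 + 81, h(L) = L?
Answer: -3862225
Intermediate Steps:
G(u, W) = 107
(G(64, 223) + h(128))*(-22636 + 6201) = (107 + 128)*(-22636 + 6201) = 235*(-16435) = -3862225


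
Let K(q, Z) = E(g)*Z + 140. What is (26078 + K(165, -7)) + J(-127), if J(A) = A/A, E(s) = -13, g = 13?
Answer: 26310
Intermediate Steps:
J(A) = 1
K(q, Z) = 140 - 13*Z (K(q, Z) = -13*Z + 140 = 140 - 13*Z)
(26078 + K(165, -7)) + J(-127) = (26078 + (140 - 13*(-7))) + 1 = (26078 + (140 + 91)) + 1 = (26078 + 231) + 1 = 26309 + 1 = 26310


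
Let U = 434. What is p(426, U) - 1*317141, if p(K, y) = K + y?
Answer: -316281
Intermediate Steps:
p(426, U) - 1*317141 = (426 + 434) - 1*317141 = 860 - 317141 = -316281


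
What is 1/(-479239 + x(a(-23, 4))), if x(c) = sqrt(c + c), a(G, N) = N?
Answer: -479239/229670019113 - 2*sqrt(2)/229670019113 ≈ -2.0867e-6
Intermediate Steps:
x(c) = sqrt(2)*sqrt(c) (x(c) = sqrt(2*c) = sqrt(2)*sqrt(c))
1/(-479239 + x(a(-23, 4))) = 1/(-479239 + sqrt(2)*sqrt(4)) = 1/(-479239 + sqrt(2)*2) = 1/(-479239 + 2*sqrt(2))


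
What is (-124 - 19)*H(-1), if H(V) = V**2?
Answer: -143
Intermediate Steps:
(-124 - 19)*H(-1) = (-124 - 19)*(-1)**2 = -143*1 = -143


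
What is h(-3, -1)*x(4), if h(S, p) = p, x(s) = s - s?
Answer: 0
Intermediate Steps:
x(s) = 0
h(-3, -1)*x(4) = -1*0 = 0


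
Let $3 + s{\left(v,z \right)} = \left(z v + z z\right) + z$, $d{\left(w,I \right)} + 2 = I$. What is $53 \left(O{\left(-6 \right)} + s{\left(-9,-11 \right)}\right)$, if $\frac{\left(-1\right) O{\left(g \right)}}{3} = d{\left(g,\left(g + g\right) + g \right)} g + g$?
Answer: $-7208$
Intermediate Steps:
$d{\left(w,I \right)} = -2 + I$
$s{\left(v,z \right)} = -3 + z + z^{2} + v z$ ($s{\left(v,z \right)} = -3 + \left(\left(z v + z z\right) + z\right) = -3 + \left(\left(v z + z^{2}\right) + z\right) = -3 + \left(\left(z^{2} + v z\right) + z\right) = -3 + \left(z + z^{2} + v z\right) = -3 + z + z^{2} + v z$)
$O{\left(g \right)} = - 3 g - 3 g \left(-2 + 3 g\right)$ ($O{\left(g \right)} = - 3 \left(\left(-2 + \left(\left(g + g\right) + g\right)\right) g + g\right) = - 3 \left(\left(-2 + \left(2 g + g\right)\right) g + g\right) = - 3 \left(\left(-2 + 3 g\right) g + g\right) = - 3 \left(g \left(-2 + 3 g\right) + g\right) = - 3 \left(g + g \left(-2 + 3 g\right)\right) = - 3 g - 3 g \left(-2 + 3 g\right)$)
$53 \left(O{\left(-6 \right)} + s{\left(-9,-11 \right)}\right) = 53 \left(3 \left(-6\right) \left(1 - -18\right) - \left(-85 - 121\right)\right) = 53 \left(3 \left(-6\right) \left(1 + 18\right) + \left(-3 - 11 + 121 + 99\right)\right) = 53 \left(3 \left(-6\right) 19 + 206\right) = 53 \left(-342 + 206\right) = 53 \left(-136\right) = -7208$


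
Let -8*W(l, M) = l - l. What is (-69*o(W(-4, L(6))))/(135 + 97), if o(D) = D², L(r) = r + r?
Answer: 0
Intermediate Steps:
L(r) = 2*r
W(l, M) = 0 (W(l, M) = -(l - l)/8 = -⅛*0 = 0)
(-69*o(W(-4, L(6))))/(135 + 97) = (-69*0²)/(135 + 97) = -69*0/232 = 0*(1/232) = 0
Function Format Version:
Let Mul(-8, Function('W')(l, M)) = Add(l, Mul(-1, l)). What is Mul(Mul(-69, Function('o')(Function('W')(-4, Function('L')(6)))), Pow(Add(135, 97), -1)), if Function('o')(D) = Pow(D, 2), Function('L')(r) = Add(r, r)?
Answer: 0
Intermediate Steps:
Function('L')(r) = Mul(2, r)
Function('W')(l, M) = 0 (Function('W')(l, M) = Mul(Rational(-1, 8), Add(l, Mul(-1, l))) = Mul(Rational(-1, 8), 0) = 0)
Mul(Mul(-69, Function('o')(Function('W')(-4, Function('L')(6)))), Pow(Add(135, 97), -1)) = Mul(Mul(-69, Pow(0, 2)), Pow(Add(135, 97), -1)) = Mul(Mul(-69, 0), Pow(232, -1)) = Mul(0, Rational(1, 232)) = 0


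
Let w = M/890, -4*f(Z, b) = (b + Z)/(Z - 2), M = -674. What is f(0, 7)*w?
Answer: -2359/3560 ≈ -0.66264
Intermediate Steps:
f(Z, b) = -(Z + b)/(4*(-2 + Z)) (f(Z, b) = -(b + Z)/(4*(Z - 2)) = -(Z + b)/(4*(-2 + Z)))
w = -337/445 (w = -674/890 = -674*1/890 = -337/445 ≈ -0.75730)
f(0, 7)*w = ((-1*0 - 1*7)/(4*(-2 + 0)))*(-337/445) = ((1/4)*(0 - 7)/(-2))*(-337/445) = ((1/4)*(-1/2)*(-7))*(-337/445) = (7/8)*(-337/445) = -2359/3560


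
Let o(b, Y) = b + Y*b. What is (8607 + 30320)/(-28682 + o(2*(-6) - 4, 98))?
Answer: -38927/30266 ≈ -1.2862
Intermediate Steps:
(8607 + 30320)/(-28682 + o(2*(-6) - 4, 98)) = (8607 + 30320)/(-28682 + (2*(-6) - 4)*(1 + 98)) = 38927/(-28682 + (-12 - 4)*99) = 38927/(-28682 - 16*99) = 38927/(-28682 - 1584) = 38927/(-30266) = 38927*(-1/30266) = -38927/30266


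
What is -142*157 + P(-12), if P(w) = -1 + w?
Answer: -22307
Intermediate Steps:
-142*157 + P(-12) = -142*157 + (-1 - 12) = -22294 - 13 = -22307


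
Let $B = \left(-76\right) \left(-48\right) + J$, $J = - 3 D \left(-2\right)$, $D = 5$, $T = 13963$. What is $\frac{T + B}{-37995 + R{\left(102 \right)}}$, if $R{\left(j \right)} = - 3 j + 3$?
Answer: $- \frac{1357}{2946} \approx -0.46062$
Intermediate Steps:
$R{\left(j \right)} = 3 - 3 j$
$J = 30$ ($J = \left(-3\right) 5 \left(-2\right) = \left(-15\right) \left(-2\right) = 30$)
$B = 3678$ ($B = \left(-76\right) \left(-48\right) + 30 = 3648 + 30 = 3678$)
$\frac{T + B}{-37995 + R{\left(102 \right)}} = \frac{13963 + 3678}{-37995 + \left(3 - 306\right)} = \frac{17641}{-37995 + \left(3 - 306\right)} = \frac{17641}{-37995 - 303} = \frac{17641}{-38298} = 17641 \left(- \frac{1}{38298}\right) = - \frac{1357}{2946}$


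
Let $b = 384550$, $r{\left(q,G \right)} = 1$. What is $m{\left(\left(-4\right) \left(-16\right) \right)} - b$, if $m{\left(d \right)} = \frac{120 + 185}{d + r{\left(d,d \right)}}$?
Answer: $- \frac{4999089}{13} \approx -3.8455 \cdot 10^{5}$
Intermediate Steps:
$m{\left(d \right)} = \frac{305}{1 + d}$ ($m{\left(d \right)} = \frac{120 + 185}{d + 1} = \frac{305}{1 + d}$)
$m{\left(\left(-4\right) \left(-16\right) \right)} - b = \frac{305}{1 - -64} - 384550 = \frac{305}{1 + 64} - 384550 = \frac{305}{65} - 384550 = 305 \cdot \frac{1}{65} - 384550 = \frac{61}{13} - 384550 = - \frac{4999089}{13}$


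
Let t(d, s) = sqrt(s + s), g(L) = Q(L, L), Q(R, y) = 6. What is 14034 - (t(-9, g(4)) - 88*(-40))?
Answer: 10514 - 2*sqrt(3) ≈ 10511.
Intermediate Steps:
g(L) = 6
t(d, s) = sqrt(2)*sqrt(s) (t(d, s) = sqrt(2*s) = sqrt(2)*sqrt(s))
14034 - (t(-9, g(4)) - 88*(-40)) = 14034 - (sqrt(2)*sqrt(6) - 88*(-40)) = 14034 - (2*sqrt(3) + 3520) = 14034 - (3520 + 2*sqrt(3)) = 14034 + (-3520 - 2*sqrt(3)) = 10514 - 2*sqrt(3)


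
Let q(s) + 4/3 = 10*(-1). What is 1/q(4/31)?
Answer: -3/34 ≈ -0.088235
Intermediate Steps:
q(s) = -34/3 (q(s) = -4/3 + 10*(-1) = -4/3 - 10 = -34/3)
1/q(4/31) = 1/(-34/3) = -3/34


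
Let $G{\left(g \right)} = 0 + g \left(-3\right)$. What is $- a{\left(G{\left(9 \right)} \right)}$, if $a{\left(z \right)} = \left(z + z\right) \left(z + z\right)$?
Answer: $-2916$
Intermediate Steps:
$G{\left(g \right)} = - 3 g$ ($G{\left(g \right)} = 0 - 3 g = - 3 g$)
$a{\left(z \right)} = 4 z^{2}$ ($a{\left(z \right)} = 2 z 2 z = 4 z^{2}$)
$- a{\left(G{\left(9 \right)} \right)} = - 4 \left(\left(-3\right) 9\right)^{2} = - 4 \left(-27\right)^{2} = - 4 \cdot 729 = \left(-1\right) 2916 = -2916$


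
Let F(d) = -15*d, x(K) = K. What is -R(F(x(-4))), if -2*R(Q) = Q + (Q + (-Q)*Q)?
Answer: -1740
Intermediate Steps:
R(Q) = Q²/2 - Q (R(Q) = -(Q + (Q + (-Q)*Q))/2 = -(Q + (Q - Q²))/2 = -(-Q² + 2*Q)/2 = Q²/2 - Q)
-R(F(x(-4))) = -(-15*(-4))*(-2 - 15*(-4))/2 = -60*(-2 + 60)/2 = -60*58/2 = -1*1740 = -1740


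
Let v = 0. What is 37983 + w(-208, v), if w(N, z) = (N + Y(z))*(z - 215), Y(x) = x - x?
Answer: 82703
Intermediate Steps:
Y(x) = 0
w(N, z) = N*(-215 + z) (w(N, z) = (N + 0)*(z - 215) = N*(-215 + z))
37983 + w(-208, v) = 37983 - 208*(-215 + 0) = 37983 - 208*(-215) = 37983 + 44720 = 82703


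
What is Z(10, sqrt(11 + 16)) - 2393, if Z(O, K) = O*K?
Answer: -2393 + 30*sqrt(3) ≈ -2341.0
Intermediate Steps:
Z(O, K) = K*O
Z(10, sqrt(11 + 16)) - 2393 = sqrt(11 + 16)*10 - 2393 = sqrt(27)*10 - 2393 = (3*sqrt(3))*10 - 2393 = 30*sqrt(3) - 2393 = -2393 + 30*sqrt(3)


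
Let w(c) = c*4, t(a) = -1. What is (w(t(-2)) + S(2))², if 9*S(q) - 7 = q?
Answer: 9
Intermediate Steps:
S(q) = 7/9 + q/9
w(c) = 4*c
(w(t(-2)) + S(2))² = (4*(-1) + (7/9 + (⅑)*2))² = (-4 + (7/9 + 2/9))² = (-4 + 1)² = (-3)² = 9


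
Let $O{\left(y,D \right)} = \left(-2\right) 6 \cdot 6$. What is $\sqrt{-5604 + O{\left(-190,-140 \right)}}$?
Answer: $2 i \sqrt{1419} \approx 75.339 i$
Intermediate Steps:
$O{\left(y,D \right)} = -72$ ($O{\left(y,D \right)} = \left(-12\right) 6 = -72$)
$\sqrt{-5604 + O{\left(-190,-140 \right)}} = \sqrt{-5604 - 72} = \sqrt{-5676} = 2 i \sqrt{1419}$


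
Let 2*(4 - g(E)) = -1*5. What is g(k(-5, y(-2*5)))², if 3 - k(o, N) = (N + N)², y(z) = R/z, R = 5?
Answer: 169/4 ≈ 42.250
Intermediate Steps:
y(z) = 5/z
k(o, N) = 3 - 4*N² (k(o, N) = 3 - (N + N)² = 3 - (2*N)² = 3 - 4*N²)
g(E) = 13/2 (g(E) = 4 - (-1)*5/2 = 4 - ½*(-5) = 4 + 5/2 = 13/2)
g(k(-5, y(-2*5)))² = (13/2)² = 169/4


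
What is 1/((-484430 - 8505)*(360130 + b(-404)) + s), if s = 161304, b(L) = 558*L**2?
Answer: -1/45071342979926 ≈ -2.2187e-14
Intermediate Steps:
1/((-484430 - 8505)*(360130 + b(-404)) + s) = 1/((-484430 - 8505)*(360130 + 558*(-404)**2) + 161304) = 1/(-492935*(360130 + 558*163216) + 161304) = 1/(-492935*(360130 + 91074528) + 161304) = 1/(-492935*91434658 + 161304) = 1/(-45071343141230 + 161304) = 1/(-45071342979926) = -1/45071342979926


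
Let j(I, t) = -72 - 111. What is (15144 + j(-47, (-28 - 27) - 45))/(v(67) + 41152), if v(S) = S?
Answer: 14961/41219 ≈ 0.36296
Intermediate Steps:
j(I, t) = -183
(15144 + j(-47, (-28 - 27) - 45))/(v(67) + 41152) = (15144 - 183)/(67 + 41152) = 14961/41219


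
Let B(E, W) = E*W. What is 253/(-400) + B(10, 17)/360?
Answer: -577/3600 ≈ -0.16028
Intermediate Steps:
253/(-400) + B(10, 17)/360 = 253/(-400) + (10*17)/360 = 253*(-1/400) + 170*(1/360) = -253/400 + 17/36 = -577/3600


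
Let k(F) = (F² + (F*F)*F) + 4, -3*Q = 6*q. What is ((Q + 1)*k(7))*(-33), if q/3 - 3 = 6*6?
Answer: 3044844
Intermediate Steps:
q = 117 (q = 9 + 3*(6*6) = 9 + 3*36 = 9 + 108 = 117)
Q = -234 (Q = -2*117 = -⅓*702 = -234)
k(F) = 4 + F² + F³ (k(F) = (F² + F²*F) + 4 = (F² + F³) + 4 = 4 + F² + F³)
((Q + 1)*k(7))*(-33) = ((-234 + 1)*(4 + 7² + 7³))*(-33) = -233*(4 + 49 + 343)*(-33) = -233*396*(-33) = -92268*(-33) = 3044844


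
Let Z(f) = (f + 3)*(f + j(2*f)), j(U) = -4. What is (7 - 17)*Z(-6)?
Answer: -300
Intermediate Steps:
Z(f) = (-4 + f)*(3 + f) (Z(f) = (f + 3)*(f - 4) = (3 + f)*(-4 + f) = (-4 + f)*(3 + f))
(7 - 17)*Z(-6) = (7 - 17)*(-12 + (-6)² - 1*(-6)) = -10*(-12 + 36 + 6) = -10*30 = -300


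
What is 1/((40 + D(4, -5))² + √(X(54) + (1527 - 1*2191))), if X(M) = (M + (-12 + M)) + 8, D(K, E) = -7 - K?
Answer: 841/707841 - 4*I*√35/707841 ≈ 0.0011881 - 3.3432e-5*I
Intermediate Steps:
X(M) = -4 + 2*M (X(M) = (-12 + 2*M) + 8 = -4 + 2*M)
1/((40 + D(4, -5))² + √(X(54) + (1527 - 1*2191))) = 1/((40 + (-7 - 1*4))² + √((-4 + 2*54) + (1527 - 1*2191))) = 1/((40 + (-7 - 4))² + √((-4 + 108) + (1527 - 2191))) = 1/((40 - 11)² + √(104 - 664)) = 1/(29² + √(-560)) = 1/(841 + 4*I*√35)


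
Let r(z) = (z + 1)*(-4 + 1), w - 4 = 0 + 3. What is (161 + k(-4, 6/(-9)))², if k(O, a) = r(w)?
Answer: 18769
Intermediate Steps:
w = 7 (w = 4 + (0 + 3) = 4 + 3 = 7)
r(z) = -3 - 3*z (r(z) = (1 + z)*(-3) = -3 - 3*z)
k(O, a) = -24 (k(O, a) = -3 - 3*7 = -3 - 21 = -24)
(161 + k(-4, 6/(-9)))² = (161 - 24)² = 137² = 18769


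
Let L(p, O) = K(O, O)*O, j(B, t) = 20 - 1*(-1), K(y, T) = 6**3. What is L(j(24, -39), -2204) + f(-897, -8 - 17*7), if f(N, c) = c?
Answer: -476191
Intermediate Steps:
K(y, T) = 216
j(B, t) = 21 (j(B, t) = 20 + 1 = 21)
L(p, O) = 216*O
L(j(24, -39), -2204) + f(-897, -8 - 17*7) = 216*(-2204) + (-8 - 17*7) = -476064 + (-8 - 119) = -476064 - 127 = -476191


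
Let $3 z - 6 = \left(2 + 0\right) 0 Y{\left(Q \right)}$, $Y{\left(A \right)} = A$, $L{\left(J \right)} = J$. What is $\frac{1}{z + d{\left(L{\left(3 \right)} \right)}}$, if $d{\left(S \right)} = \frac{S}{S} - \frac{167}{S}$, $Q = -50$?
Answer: $- \frac{3}{158} \approx -0.018987$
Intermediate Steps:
$d{\left(S \right)} = 1 - \frac{167}{S}$
$z = 2$ ($z = 2 + \frac{\left(2 + 0\right) 0 \left(-50\right)}{3} = 2 + \frac{2 \cdot 0 \left(-50\right)}{3} = 2 + \frac{0 \left(-50\right)}{3} = 2 + \frac{1}{3} \cdot 0 = 2 + 0 = 2$)
$\frac{1}{z + d{\left(L{\left(3 \right)} \right)}} = \frac{1}{2 + \frac{-167 + 3}{3}} = \frac{1}{2 + \frac{1}{3} \left(-164\right)} = \frac{1}{2 - \frac{164}{3}} = \frac{1}{- \frac{158}{3}} = - \frac{3}{158}$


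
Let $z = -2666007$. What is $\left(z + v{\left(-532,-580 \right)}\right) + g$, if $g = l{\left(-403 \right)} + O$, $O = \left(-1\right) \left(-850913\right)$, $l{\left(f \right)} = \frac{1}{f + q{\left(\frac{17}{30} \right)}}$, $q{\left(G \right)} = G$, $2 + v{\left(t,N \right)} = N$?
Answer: $- \frac{21920656378}{12073} \approx -1.8157 \cdot 10^{6}$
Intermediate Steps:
$v{\left(t,N \right)} = -2 + N$
$l{\left(f \right)} = \frac{1}{\frac{17}{30} + f}$ ($l{\left(f \right)} = \frac{1}{f + \frac{17}{30}} = \frac{1}{\frac{17}{30} + f}$)
$O = 850913$
$g = \frac{10273072619}{12073}$ ($g = \frac{30}{17 + 30 \left(-403\right)} + 850913 = \frac{30}{17 - 12090} + 850913 = \frac{30}{-12073} + 850913 = 30 \left(- \frac{1}{12073}\right) + 850913 = - \frac{30}{12073} + 850913 = \frac{10273072619}{12073} \approx 8.5091 \cdot 10^{5}$)
$\left(z + v{\left(-532,-580 \right)}\right) + g = \left(-2666007 - 582\right) + \frac{10273072619}{12073} = -2666589 + \frac{10273072619}{12073} = - \frac{21920656378}{12073}$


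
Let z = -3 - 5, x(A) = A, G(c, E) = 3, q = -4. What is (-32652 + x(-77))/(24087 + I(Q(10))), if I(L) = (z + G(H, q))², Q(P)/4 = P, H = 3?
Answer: -32729/24112 ≈ -1.3574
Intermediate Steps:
z = -8
Q(P) = 4*P
I(L) = 25 (I(L) = (-8 + 3)² = (-5)² = 25)
(-32652 + x(-77))/(24087 + I(Q(10))) = (-32652 - 77)/(24087 + 25) = -32729/24112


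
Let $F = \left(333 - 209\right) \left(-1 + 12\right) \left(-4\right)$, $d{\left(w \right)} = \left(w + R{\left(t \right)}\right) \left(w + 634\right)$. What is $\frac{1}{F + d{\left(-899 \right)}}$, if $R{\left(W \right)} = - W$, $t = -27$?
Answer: $\frac{1}{225624} \approx 4.4321 \cdot 10^{-6}$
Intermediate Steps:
$d{\left(w \right)} = \left(27 + w\right) \left(634 + w\right)$ ($d{\left(w \right)} = \left(w - -27\right) \left(w + 634\right) = \left(w + 27\right) \left(634 + w\right) = \left(27 + w\right) \left(634 + w\right)$)
$F = -5456$ ($F = 124 \cdot 11 \left(-4\right) = 124 \left(-44\right) = -5456$)
$\frac{1}{F + d{\left(-899 \right)}} = \frac{1}{-5456 + \left(17118 + \left(-899\right)^{2} + 661 \left(-899\right)\right)} = \frac{1}{-5456 + \left(17118 + 808201 - 594239\right)} = \frac{1}{-5456 + 231080} = \frac{1}{225624}$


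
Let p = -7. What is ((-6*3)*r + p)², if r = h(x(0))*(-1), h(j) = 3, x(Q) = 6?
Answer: 2209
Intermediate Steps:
r = -3 (r = 3*(-1) = -3)
((-6*3)*r + p)² = (-6*3*(-3) - 7)² = (-18*(-3) - 7)² = (54 - 7)² = 47² = 2209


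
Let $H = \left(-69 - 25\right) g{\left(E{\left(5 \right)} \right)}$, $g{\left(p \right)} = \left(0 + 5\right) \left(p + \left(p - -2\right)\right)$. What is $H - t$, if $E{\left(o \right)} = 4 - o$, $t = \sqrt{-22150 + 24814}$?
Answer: $- 6 \sqrt{74} \approx -51.614$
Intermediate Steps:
$t = 6 \sqrt{74}$ ($t = \sqrt{2664} = 6 \sqrt{74} \approx 51.614$)
$g{\left(p \right)} = 10 + 10 p$ ($g{\left(p \right)} = 5 \left(p + \left(p + 2\right)\right) = 5 \left(p + \left(2 + p\right)\right) = 5 \left(2 + 2 p\right) = 10 + 10 p$)
$H = 0$ ($H = \left(-69 - 25\right) \left(10 + 10 \left(4 - 5\right)\right) = - 94 \left(10 + 10 \left(4 - 5\right)\right) = - 94 \left(10 + 10 \left(-1\right)\right) = - 94 \left(10 - 10\right) = \left(-94\right) 0 = 0$)
$H - t = 0 - 6 \sqrt{74} = - 6 \sqrt{74}$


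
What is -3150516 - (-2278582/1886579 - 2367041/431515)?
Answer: -2564789102243382991/814087137185 ≈ -3.1505e+6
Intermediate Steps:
-3150516 - (-2278582/1886579 - 2367041/431515) = -3150516 - 1*(-5448852154469/814087137185) = -3150516 + 5448852154469/814087137185 = -2564789102243382991/814087137185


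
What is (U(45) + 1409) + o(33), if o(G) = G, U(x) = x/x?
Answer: 1443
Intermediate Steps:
U(x) = 1
(U(45) + 1409) + o(33) = (1 + 1409) + 33 = 1410 + 33 = 1443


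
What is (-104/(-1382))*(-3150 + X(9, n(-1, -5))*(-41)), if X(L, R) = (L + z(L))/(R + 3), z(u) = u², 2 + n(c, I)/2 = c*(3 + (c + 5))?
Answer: -151008/691 ≈ -218.54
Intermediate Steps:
n(c, I) = -4 + 2*c*(8 + c) (n(c, I) = -4 + 2*(c*(3 + (c + 5))) = -4 + 2*(c*(3 + (5 + c))) = -4 + 2*(c*(8 + c)) = -4 + 2*c*(8 + c))
X(L, R) = (L + L²)/(3 + R) (X(L, R) = (L + L²)/(R + 3) = (L + L²)/(3 + R))
(-104/(-1382))*(-3150 + X(9, n(-1, -5))*(-41)) = (-104/(-1382))*(-3150 + (9*(1 + 9)/(3 + (-4 + 2*(-1)² + 16*(-1))))*(-41)) = (-104*(-1/1382))*(-3150 + (9*10/(3 + (-4 + 2*1 - 16)))*(-41)) = 52*(-3150 + (9*10/(3 + (-4 + 2 - 16)))*(-41))/691 = 52*(-3150 + (9*10/(3 - 18))*(-41))/691 = 52*(-3150 + (9*10/(-15))*(-41))/691 = 52*(-3150 + (9*(-1/15)*10)*(-41))/691 = 52*(-3150 - 6*(-41))/691 = 52*(-3150 + 246)/691 = (52/691)*(-2904) = -151008/691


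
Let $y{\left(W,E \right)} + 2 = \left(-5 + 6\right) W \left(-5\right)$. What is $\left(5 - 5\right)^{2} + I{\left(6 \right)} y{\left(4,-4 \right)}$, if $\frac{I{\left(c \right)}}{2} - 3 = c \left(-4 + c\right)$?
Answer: $-660$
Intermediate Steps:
$y{\left(W,E \right)} = -2 - 5 W$ ($y{\left(W,E \right)} = -2 + \left(-5 + 6\right) W \left(-5\right) = -2 + 1 W \left(-5\right) = -2 + W \left(-5\right) = -2 - 5 W$)
$I{\left(c \right)} = 6 + 2 c \left(-4 + c\right)$
$\left(5 - 5\right)^{2} + I{\left(6 \right)} y{\left(4,-4 \right)} = \left(5 - 5\right)^{2} + \left(6 - 48 + 2 \cdot 6^{2}\right) \left(-2 - 20\right) = 0^{2} + \left(6 - 48 + 2 \cdot 36\right) \left(-2 - 20\right) = 0 + \left(6 - 48 + 72\right) \left(-22\right) = 0 + 30 \left(-22\right) = 0 - 660 = -660$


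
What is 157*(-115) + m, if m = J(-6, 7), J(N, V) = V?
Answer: -18048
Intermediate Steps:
m = 7
157*(-115) + m = 157*(-115) + 7 = -18055 + 7 = -18048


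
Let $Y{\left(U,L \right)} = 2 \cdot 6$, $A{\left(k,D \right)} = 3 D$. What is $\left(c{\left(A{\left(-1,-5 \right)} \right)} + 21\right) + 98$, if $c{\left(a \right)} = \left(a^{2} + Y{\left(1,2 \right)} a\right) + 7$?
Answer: $171$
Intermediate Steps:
$Y{\left(U,L \right)} = 12$
$c{\left(a \right)} = 7 + a^{2} + 12 a$ ($c{\left(a \right)} = \left(a^{2} + 12 a\right) + 7 = 7 + a^{2} + 12 a$)
$\left(c{\left(A{\left(-1,-5 \right)} \right)} + 21\right) + 98 = \left(\left(7 + \left(3 \left(-5\right)\right)^{2} + 12 \cdot 3 \left(-5\right)\right) + 21\right) + 98 = \left(\left(7 + \left(-15\right)^{2} + 12 \left(-15\right)\right) + 21\right) + 98 = \left(\left(7 + 225 - 180\right) + 21\right) + 98 = \left(52 + 21\right) + 98 = 73 + 98 = 171$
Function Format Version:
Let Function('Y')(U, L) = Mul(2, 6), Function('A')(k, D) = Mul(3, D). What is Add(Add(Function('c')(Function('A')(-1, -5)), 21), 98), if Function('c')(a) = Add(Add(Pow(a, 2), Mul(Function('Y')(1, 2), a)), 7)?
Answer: 171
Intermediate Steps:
Function('Y')(U, L) = 12
Function('c')(a) = Add(7, Pow(a, 2), Mul(12, a)) (Function('c')(a) = Add(Add(Pow(a, 2), Mul(12, a)), 7) = Add(7, Pow(a, 2), Mul(12, a)))
Add(Add(Function('c')(Function('A')(-1, -5)), 21), 98) = Add(Add(Add(7, Pow(Mul(3, -5), 2), Mul(12, Mul(3, -5))), 21), 98) = Add(Add(Add(7, Pow(-15, 2), Mul(12, -15)), 21), 98) = Add(Add(Add(7, 225, -180), 21), 98) = Add(Add(52, 21), 98) = Add(73, 98) = 171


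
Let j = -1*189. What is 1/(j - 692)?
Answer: -1/881 ≈ -0.0011351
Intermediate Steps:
j = -189
1/(j - 692) = 1/(-189 - 692) = 1/(-881) = -1/881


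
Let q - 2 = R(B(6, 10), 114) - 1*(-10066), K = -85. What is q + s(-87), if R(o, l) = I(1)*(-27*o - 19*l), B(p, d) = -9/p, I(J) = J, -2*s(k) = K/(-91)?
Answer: 722725/91 ≈ 7942.0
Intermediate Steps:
s(k) = -85/182 (s(k) = -(-85)/(2*(-91)) = -(-85)*(-1)/(2*91) = -1/2*85/91 = -85/182)
R(o, l) = -27*o - 19*l (R(o, l) = 1*(-27*o - 19*l) = -27*o - 19*l)
q = 15885/2 (q = 2 + ((-(-243)/6 - 19*114) - 1*(-10066)) = 2 + ((-(-243)/6 - 2166) + 10066) = 2 + ((-27*(-3/2) - 2166) + 10066) = 2 + ((81/2 - 2166) + 10066) = 2 + (-4251/2 + 10066) = 2 + 15881/2 = 15885/2 ≈ 7942.5)
q + s(-87) = 15885/2 - 85/182 = 722725/91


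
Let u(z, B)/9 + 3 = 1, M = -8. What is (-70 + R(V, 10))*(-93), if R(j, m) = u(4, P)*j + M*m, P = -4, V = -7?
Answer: 2232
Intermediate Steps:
u(z, B) = -18 (u(z, B) = -27 + 9*1 = -27 + 9 = -18)
R(j, m) = -18*j - 8*m
(-70 + R(V, 10))*(-93) = (-70 + (-18*(-7) - 8*10))*(-93) = (-70 + (126 - 80))*(-93) = (-70 + 46)*(-93) = -24*(-93) = 2232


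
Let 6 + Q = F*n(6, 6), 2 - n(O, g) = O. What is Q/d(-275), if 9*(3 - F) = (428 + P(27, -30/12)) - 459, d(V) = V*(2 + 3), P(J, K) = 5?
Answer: 266/12375 ≈ 0.021495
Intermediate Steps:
n(O, g) = 2 - O
d(V) = 5*V (d(V) = V*5 = 5*V)
F = 53/9 (F = 3 - ((428 + 5) - 459)/9 = 3 - (433 - 459)/9 = 3 - ⅑*(-26) = 3 + 26/9 = 53/9 ≈ 5.8889)
Q = -266/9 (Q = -6 + 53*(2 - 1*6)/9 = -6 + 53*(2 - 6)/9 = -6 + (53/9)*(-4) = -6 - 212/9 = -266/9 ≈ -29.556)
Q/d(-275) = -266/(9*(5*(-275))) = -266/9/(-1375) = -266/9*(-1/1375) = 266/12375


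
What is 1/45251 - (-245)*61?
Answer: 676276196/45251 ≈ 14945.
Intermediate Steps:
1/45251 - (-245)*61 = 1/45251 - 49*(-305) = 1/45251 + 14945 = 676276196/45251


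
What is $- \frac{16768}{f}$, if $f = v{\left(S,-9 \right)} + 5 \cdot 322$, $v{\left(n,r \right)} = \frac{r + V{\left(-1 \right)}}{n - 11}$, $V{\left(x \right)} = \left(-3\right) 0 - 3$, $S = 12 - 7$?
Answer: $- \frac{4192}{403} \approx -10.402$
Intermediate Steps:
$S = 5$ ($S = 12 - 7 = 5$)
$V{\left(x \right)} = -3$ ($V{\left(x \right)} = 0 - 3 = -3$)
$v{\left(n,r \right)} = \frac{-3 + r}{-11 + n}$ ($v{\left(n,r \right)} = \frac{r - 3}{n - 11} = \frac{-3 + r}{-11 + n}$)
$f = 1612$ ($f = \frac{-3 - 9}{-11 + 5} + 5 \cdot 322 = \frac{1}{-6} \left(-12\right) + 1610 = \left(- \frac{1}{6}\right) \left(-12\right) + 1610 = 2 + 1610 = 1612$)
$- \frac{16768}{f} = - \frac{16768}{1612} = \left(-16768\right) \frac{1}{1612} = - \frac{4192}{403}$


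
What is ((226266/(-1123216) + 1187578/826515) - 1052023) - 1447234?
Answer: -1160098133017778911/464177436120 ≈ -2.4993e+6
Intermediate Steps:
((226266/(-1123216) + 1187578/826515) - 1052023) - 1447234 = ((226266*(-1/1123216) + 1187578*(1/826515)) - 1052023) - 1447234 = ((-113133/561608 + 1187578/826515) - 1052023) - 1447234 = (573447183929/464177436120 - 1052023) - 1447234 = -488324765432086831/464177436120 - 1447234 = -1160098133017778911/464177436120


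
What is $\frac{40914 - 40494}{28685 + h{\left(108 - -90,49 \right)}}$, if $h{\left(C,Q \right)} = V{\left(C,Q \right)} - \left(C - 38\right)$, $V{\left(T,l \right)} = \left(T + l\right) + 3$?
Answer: $\frac{84}{5755} \approx 0.014596$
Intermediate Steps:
$V{\left(T,l \right)} = 3 + T + l$
$h{\left(C,Q \right)} = 41 + Q$ ($h{\left(C,Q \right)} = \left(3 + C + Q\right) - \left(C - 38\right) = \left(3 + C + Q\right) - \left(-38 + C\right) = 41 + Q$)
$\frac{40914 - 40494}{28685 + h{\left(108 - -90,49 \right)}} = \frac{40914 - 40494}{28685 + \left(41 + 49\right)} = \frac{420}{28685 + 90} = \frac{420}{28775} = 420 \cdot \frac{1}{28775} = \frac{84}{5755}$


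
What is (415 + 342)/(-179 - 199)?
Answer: -757/378 ≈ -2.0026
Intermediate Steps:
(415 + 342)/(-179 - 199) = 757/(-378) = 757*(-1/378) = -757/378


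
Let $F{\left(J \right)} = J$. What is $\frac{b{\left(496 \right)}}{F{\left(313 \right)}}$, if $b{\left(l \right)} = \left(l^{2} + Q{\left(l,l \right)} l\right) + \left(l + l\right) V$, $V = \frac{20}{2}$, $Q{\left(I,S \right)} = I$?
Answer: $\frac{501952}{313} \approx 1603.7$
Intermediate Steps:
$V = 10$ ($V = 20 \cdot \frac{1}{2} = 10$)
$b{\left(l \right)} = 2 l^{2} + 20 l$ ($b{\left(l \right)} = \left(l^{2} + l l\right) + \left(l + l\right) 10 = \left(l^{2} + l^{2}\right) + 2 l 10 = 2 l^{2} + 20 l$)
$\frac{b{\left(496 \right)}}{F{\left(313 \right)}} = \frac{2 \cdot 496 \left(10 + 496\right)}{313} = 2 \cdot 496 \cdot 506 \cdot \frac{1}{313} = 501952 \cdot \frac{1}{313} = \frac{501952}{313}$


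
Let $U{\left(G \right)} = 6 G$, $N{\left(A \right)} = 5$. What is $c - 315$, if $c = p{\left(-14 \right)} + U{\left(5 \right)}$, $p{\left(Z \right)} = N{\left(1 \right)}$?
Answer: $-280$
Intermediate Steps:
$p{\left(Z \right)} = 5$
$c = 35$ ($c = 5 + 6 \cdot 5 = 5 + 30 = 35$)
$c - 315 = 35 - 315 = -280$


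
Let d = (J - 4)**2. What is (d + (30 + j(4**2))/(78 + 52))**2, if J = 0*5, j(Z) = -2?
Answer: 1110916/4225 ≈ 262.94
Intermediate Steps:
J = 0
d = 16 (d = (0 - 4)**2 = (-4)**2 = 16)
(d + (30 + j(4**2))/(78 + 52))**2 = (16 + (30 - 2)/(78 + 52))**2 = (16 + 28/130)**2 = (16 + 28*(1/130))**2 = (16 + 14/65)**2 = (1054/65)**2 = 1110916/4225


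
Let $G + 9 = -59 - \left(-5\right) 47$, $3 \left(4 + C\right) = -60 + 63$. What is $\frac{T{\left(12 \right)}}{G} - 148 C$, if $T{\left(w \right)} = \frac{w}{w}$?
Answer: $\frac{74149}{167} \approx 444.01$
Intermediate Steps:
$C = -3$ ($C = -4 + \frac{-60 + 63}{3} = -4 + \frac{1}{3} \cdot 3 = -4 + 1 = -3$)
$T{\left(w \right)} = 1$
$G = 167$ ($G = -9 - \left(59 - 235\right) = -9 - -176 = -9 + \left(-59 + 235\right) = -9 + 176 = 167$)
$\frac{T{\left(12 \right)}}{G} - 148 C = 1 \cdot \frac{1}{167} - -444 = 1 \cdot \frac{1}{167} + 444 = \frac{1}{167} + 444 = \frac{74149}{167}$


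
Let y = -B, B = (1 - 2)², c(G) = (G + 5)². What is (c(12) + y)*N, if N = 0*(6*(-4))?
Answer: 0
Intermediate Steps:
c(G) = (5 + G)²
B = 1 (B = (-1)² = 1)
N = 0 (N = 0*(-24) = 0)
y = -1 (y = -1*1 = -1)
(c(12) + y)*N = ((5 + 12)² - 1)*0 = (17² - 1)*0 = (289 - 1)*0 = 288*0 = 0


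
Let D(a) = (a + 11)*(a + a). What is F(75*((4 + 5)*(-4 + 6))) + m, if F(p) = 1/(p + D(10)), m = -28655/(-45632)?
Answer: 25382491/40384320 ≈ 0.62852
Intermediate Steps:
m = 28655/45632 (m = -28655*(-1/45632) = 28655/45632 ≈ 0.62796)
D(a) = 2*a*(11 + a) (D(a) = (11 + a)*(2*a) = 2*a*(11 + a))
F(p) = 1/(420 + p) (F(p) = 1/(p + 2*10*(11 + 10)) = 1/(p + 2*10*21) = 1/(p + 420) = 1/(420 + p))
F(75*((4 + 5)*(-4 + 6))) + m = 1/(420 + 75*((4 + 5)*(-4 + 6))) + 28655/45632 = 1/(420 + 75*(9*2)) + 28655/45632 = 1/(420 + 75*18) + 28655/45632 = 1/(420 + 1350) + 28655/45632 = 1/1770 + 28655/45632 = 25382491/40384320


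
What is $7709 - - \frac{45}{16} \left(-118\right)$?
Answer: $\frac{59017}{8} \approx 7377.1$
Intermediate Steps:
$7709 - - \frac{45}{16} \left(-118\right) = 7709 - \left(-45\right) \frac{1}{16} \left(-118\right) = 7709 - \left(- \frac{45}{16}\right) \left(-118\right) = 7709 - \frac{2655}{8} = \frac{59017}{8}$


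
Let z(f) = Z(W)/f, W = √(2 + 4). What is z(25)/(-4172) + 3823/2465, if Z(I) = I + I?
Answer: 3823/2465 - √6/52150 ≈ 1.5509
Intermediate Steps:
W = √6 ≈ 2.4495
Z(I) = 2*I
z(f) = 2*√6/f (z(f) = (2*√6)/f = 2*√6/f)
z(25)/(-4172) + 3823/2465 = (2*√6/25)/(-4172) + 3823/2465 = (2*√6*(1/25))*(-1/4172) + 3823*(1/2465) = (2*√6/25)*(-1/4172) + 3823/2465 = -√6/52150 + 3823/2465 = 3823/2465 - √6/52150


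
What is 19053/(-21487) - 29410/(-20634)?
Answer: 119396534/221681379 ≈ 0.53860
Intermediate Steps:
19053/(-21487) - 29410/(-20634) = 19053*(-1/21487) - 29410*(-1/20634) = -19053/21487 + 14705/10317 = 119396534/221681379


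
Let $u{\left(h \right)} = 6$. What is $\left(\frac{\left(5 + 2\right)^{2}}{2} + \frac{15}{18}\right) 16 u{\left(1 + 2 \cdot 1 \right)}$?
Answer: $2432$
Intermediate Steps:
$\left(\frac{\left(5 + 2\right)^{2}}{2} + \frac{15}{18}\right) 16 u{\left(1 + 2 \cdot 1 \right)} = \left(\frac{\left(5 + 2\right)^{2}}{2} + \frac{15}{18}\right) 16 \cdot 6 = \left(7^{2} \cdot \frac{1}{2} + 15 \cdot \frac{1}{18}\right) 16 \cdot 6 = \left(49 \cdot \frac{1}{2} + \frac{5}{6}\right) 16 \cdot 6 = \left(\frac{49}{2} + \frac{5}{6}\right) 16 \cdot 6 = \frac{76}{3} \cdot 16 \cdot 6 = \frac{1216}{3} \cdot 6 = 2432$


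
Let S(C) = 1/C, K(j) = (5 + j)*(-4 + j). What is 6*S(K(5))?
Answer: ⅗ ≈ 0.60000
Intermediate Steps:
K(j) = (-4 + j)*(5 + j)
S(C) = 1/C
6*S(K(5)) = 6/(-20 + 5 + 5²) = 6/(-20 + 5 + 25) = 6/10 = 6*(⅒) = ⅗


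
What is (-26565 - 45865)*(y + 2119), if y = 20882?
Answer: -1665962430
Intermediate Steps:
(-26565 - 45865)*(y + 2119) = (-26565 - 45865)*(20882 + 2119) = -72430*23001 = -1665962430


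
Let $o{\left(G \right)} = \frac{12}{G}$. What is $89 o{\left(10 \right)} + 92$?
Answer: $\frac{994}{5} \approx 198.8$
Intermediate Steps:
$89 o{\left(10 \right)} + 92 = 89 \cdot \frac{12}{10} + 92 = 89 \cdot 12 \cdot \frac{1}{10} + 92 = 89 \cdot \frac{6}{5} + 92 = \frac{534}{5} + 92 = \frac{994}{5}$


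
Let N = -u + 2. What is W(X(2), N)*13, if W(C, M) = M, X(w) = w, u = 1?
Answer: 13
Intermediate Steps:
N = 1 (N = -1*1 + 2 = -1 + 2 = 1)
W(X(2), N)*13 = 1*13 = 13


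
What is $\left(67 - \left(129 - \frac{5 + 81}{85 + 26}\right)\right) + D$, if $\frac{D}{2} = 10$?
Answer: $- \frac{4576}{111} \approx -41.225$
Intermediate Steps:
$D = 20$ ($D = 2 \cdot 10 = 20$)
$\left(67 - \left(129 - \frac{5 + 81}{85 + 26}\right)\right) + D = \left(67 - \left(129 - \frac{5 + 81}{85 + 26}\right)\right) + 20 = \left(67 - \left(129 - \frac{86}{111}\right)\right) + 20 = \left(67 + \left(-129 + 86 \cdot \frac{1}{111}\right)\right) + 20 = \left(67 + \left(-129 + \frac{86}{111}\right)\right) + 20 = \left(67 - \frac{14233}{111}\right) + 20 = - \frac{6796}{111} + 20 = - \frac{4576}{111}$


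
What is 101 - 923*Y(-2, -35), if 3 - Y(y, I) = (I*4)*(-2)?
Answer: 255772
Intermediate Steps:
Y(y, I) = 3 + 8*I (Y(y, I) = 3 - I*4*(-2) = 3 - 4*I*(-2) = 3 - (-8)*I = 3 + 8*I)
101 - 923*Y(-2, -35) = 101 - 923*(3 + 8*(-35)) = 101 - 923*(3 - 280) = 101 - 923*(-277) = 101 + 255671 = 255772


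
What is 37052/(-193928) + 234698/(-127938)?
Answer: -6281859065/3101345058 ≈ -2.0255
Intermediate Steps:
37052/(-193928) + 234698/(-127938) = 37052*(-1/193928) + 234698*(-1/127938) = -9263/48482 - 117349/63969 = -6281859065/3101345058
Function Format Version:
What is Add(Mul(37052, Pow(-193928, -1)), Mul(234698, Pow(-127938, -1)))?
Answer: Rational(-6281859065, 3101345058) ≈ -2.0255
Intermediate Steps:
Add(Mul(37052, Pow(-193928, -1)), Mul(234698, Pow(-127938, -1))) = Add(Mul(37052, Rational(-1, 193928)), Mul(234698, Rational(-1, 127938))) = Add(Rational(-9263, 48482), Rational(-117349, 63969)) = Rational(-6281859065, 3101345058)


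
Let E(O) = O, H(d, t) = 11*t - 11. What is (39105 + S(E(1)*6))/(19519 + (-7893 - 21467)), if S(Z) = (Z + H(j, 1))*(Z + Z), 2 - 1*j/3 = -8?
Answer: -39177/9841 ≈ -3.9810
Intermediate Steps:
j = 30 (j = 6 - 3*(-8) = 6 + 24 = 30)
H(d, t) = -11 + 11*t
S(Z) = 2*Z² (S(Z) = (Z + (-11 + 11*1))*(Z + Z) = (Z + (-11 + 11))*(2*Z) = (Z + 0)*(2*Z) = Z*(2*Z) = 2*Z²)
(39105 + S(E(1)*6))/(19519 + (-7893 - 21467)) = (39105 + 2*(1*6)²)/(19519 + (-7893 - 21467)) = (39105 + 2*6²)/(19519 - 29360) = (39105 + 2*36)/(-9841) = (39105 + 72)*(-1/9841) = 39177*(-1/9841) = -39177/9841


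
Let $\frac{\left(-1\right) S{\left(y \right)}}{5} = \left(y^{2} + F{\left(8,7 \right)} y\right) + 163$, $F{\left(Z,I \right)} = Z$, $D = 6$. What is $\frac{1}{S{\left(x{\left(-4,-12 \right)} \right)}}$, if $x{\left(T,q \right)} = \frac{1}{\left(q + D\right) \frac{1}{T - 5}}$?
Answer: $- \frac{4}{3545} \approx -0.0011283$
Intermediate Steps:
$x{\left(T,q \right)} = \frac{-5 + T}{6 + q}$ ($x{\left(T,q \right)} = \frac{1}{\left(q + 6\right) \frac{1}{T - 5}} = \frac{1}{\left(6 + q\right) \frac{1}{-5 + T}} = \frac{1}{\frac{1}{-5 + T} \left(6 + q\right)} = \frac{-5 + T}{6 + q}$)
$S{\left(y \right)} = -815 - 40 y - 5 y^{2}$ ($S{\left(y \right)} = - 5 \left(\left(y^{2} + 8 y\right) + 163\right) = - 5 \left(163 + y^{2} + 8 y\right) = -815 - 40 y - 5 y^{2}$)
$\frac{1}{S{\left(x{\left(-4,-12 \right)} \right)}} = \frac{1}{-815 - 40 \frac{-5 - 4}{6 - 12} - 5 \left(\frac{-5 - 4}{6 - 12}\right)^{2}} = \frac{1}{-815 - 40 \frac{1}{-6} \left(-9\right) - 5 \left(\frac{1}{-6} \left(-9\right)\right)^{2}} = \frac{1}{-815 - 40 \left(\left(- \frac{1}{6}\right) \left(-9\right)\right) - 5 \left(\left(- \frac{1}{6}\right) \left(-9\right)\right)^{2}} = \frac{1}{-815 - 60 - 5 \left(\frac{3}{2}\right)^{2}} = \frac{1}{-815 - 60 - \frac{45}{4}} = \frac{1}{- \frac{3545}{4}} = - \frac{4}{3545}$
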